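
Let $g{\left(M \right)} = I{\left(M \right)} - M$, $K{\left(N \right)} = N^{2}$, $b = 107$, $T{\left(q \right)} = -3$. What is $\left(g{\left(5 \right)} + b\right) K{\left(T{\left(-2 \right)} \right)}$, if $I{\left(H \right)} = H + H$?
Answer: $1008$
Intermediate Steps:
$I{\left(H \right)} = 2 H$
$g{\left(M \right)} = M$ ($g{\left(M \right)} = 2 M - M = M$)
$\left(g{\left(5 \right)} + b\right) K{\left(T{\left(-2 \right)} \right)} = \left(5 + 107\right) \left(-3\right)^{2} = 112 \cdot 9 = 1008$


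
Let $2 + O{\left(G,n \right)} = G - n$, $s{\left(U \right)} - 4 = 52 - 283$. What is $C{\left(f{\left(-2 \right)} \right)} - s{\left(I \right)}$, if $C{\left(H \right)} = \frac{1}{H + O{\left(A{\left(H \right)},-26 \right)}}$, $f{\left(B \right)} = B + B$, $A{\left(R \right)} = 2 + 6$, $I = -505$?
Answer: $\frac{6357}{28} \approx 227.04$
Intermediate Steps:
$s{\left(U \right)} = -227$ ($s{\left(U \right)} = 4 + \left(52 - 283\right) = 4 - 231 = -227$)
$A{\left(R \right)} = 8$
$O{\left(G,n \right)} = -2 + G - n$ ($O{\left(G,n \right)} = -2 + \left(G - n\right) = -2 + G - n$)
$f{\left(B \right)} = 2 B$
$C{\left(H \right)} = \frac{1}{32 + H}$ ($C{\left(H \right)} = \frac{1}{H - -32} = \frac{1}{H + \left(-2 + 8 + 26\right)} = \frac{1}{H + 32} = \frac{1}{32 + H}$)
$C{\left(f{\left(-2 \right)} \right)} - s{\left(I \right)} = \frac{1}{32 + 2 \left(-2\right)} - -227 = \frac{1}{32 - 4} + 227 = \frac{1}{28} + 227 = \frac{6357}{28}$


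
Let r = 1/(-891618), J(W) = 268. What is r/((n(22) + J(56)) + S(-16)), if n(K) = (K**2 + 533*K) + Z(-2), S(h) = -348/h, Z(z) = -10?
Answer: -2/22272171831 ≈ -8.9798e-11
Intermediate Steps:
n(K) = -10 + K**2 + 533*K (n(K) = (K**2 + 533*K) - 10 = -10 + K**2 + 533*K)
r = -1/891618 ≈ -1.1216e-6
r/((n(22) + J(56)) + S(-16)) = -1/(891618*(((-10 + 22**2 + 533*22) + 268) - 348/(-16))) = -1/(891618*(((-10 + 484 + 11726) + 268) - 348*(-1/16))) = -1/(891618*((12200 + 268) + 87/4)) = -1/(891618*(12468 + 87/4)) = -1/(891618*49959/4) = -1/891618*4/49959 = -2/22272171831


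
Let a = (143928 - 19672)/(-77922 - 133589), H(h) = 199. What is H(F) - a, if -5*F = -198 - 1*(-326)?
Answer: 42214945/211511 ≈ 199.59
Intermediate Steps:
F = -128/5 (F = -(-198 - 1*(-326))/5 = -(-198 + 326)/5 = -⅕*128 = -128/5 ≈ -25.600)
a = -124256/211511 (a = 124256/(-211511) = 124256*(-1/211511) = -124256/211511 ≈ -0.58747)
H(F) - a = 199 - 1*(-124256/211511) = 199 + 124256/211511 = 42214945/211511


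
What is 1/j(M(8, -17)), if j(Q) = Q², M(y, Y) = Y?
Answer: 1/289 ≈ 0.0034602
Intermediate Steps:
1/j(M(8, -17)) = 1/((-17)²) = 1/289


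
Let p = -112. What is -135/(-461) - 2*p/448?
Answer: 731/922 ≈ 0.79284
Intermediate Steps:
-135/(-461) - 2*p/448 = -135/(-461) - 2*(-112)/448 = -135*(-1/461) + 224*(1/448) = 135/461 + ½ = 731/922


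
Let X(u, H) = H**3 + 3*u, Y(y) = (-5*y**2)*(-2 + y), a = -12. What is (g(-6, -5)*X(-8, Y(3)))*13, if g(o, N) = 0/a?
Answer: 0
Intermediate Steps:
Y(y) = -5*y**2*(-2 + y)
g(o, N) = 0 (g(o, N) = 0/(-12) = 0*(-1/12) = 0)
(g(-6, -5)*X(-8, Y(3)))*13 = (0*((5*3**2*(2 - 1*3))**3 + 3*(-8)))*13 = (0*((5*9*(2 - 3))**3 - 24))*13 = (0*((5*9*(-1))**3 - 24))*13 = (0*((-45)**3 - 24))*13 = (0*(-91125 - 24))*13 = (0*(-91149))*13 = 0*13 = 0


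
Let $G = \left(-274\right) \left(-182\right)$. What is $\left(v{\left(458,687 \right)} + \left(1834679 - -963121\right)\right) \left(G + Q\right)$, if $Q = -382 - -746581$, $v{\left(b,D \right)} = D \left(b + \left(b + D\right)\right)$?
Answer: $3103913793087$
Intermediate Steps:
$v{\left(b,D \right)} = D \left(D + 2 b\right)$ ($v{\left(b,D \right)} = D \left(b + \left(D + b\right)\right) = D \left(D + 2 b\right)$)
$Q = 746199$ ($Q = -382 + 746581 = 746199$)
$G = 49868$
$\left(v{\left(458,687 \right)} + \left(1834679 - -963121\right)\right) \left(G + Q\right) = \left(687 \left(687 + 2 \cdot 458\right) + \left(1834679 - -963121\right)\right) \left(49868 + 746199\right) = \left(687 \left(687 + 916\right) + \left(1834679 + 963121\right)\right) 796067 = \left(687 \cdot 1603 + 2797800\right) 796067 = \left(1101261 + 2797800\right) 796067 = 3899061 \cdot 796067 = 3103913793087$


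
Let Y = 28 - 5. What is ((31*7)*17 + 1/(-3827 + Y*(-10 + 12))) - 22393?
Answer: -70719825/3781 ≈ -18704.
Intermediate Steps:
Y = 23
((31*7)*17 + 1/(-3827 + Y*(-10 + 12))) - 22393 = ((31*7)*17 + 1/(-3827 + 23*(-10 + 12))) - 22393 = (217*17 + 1/(-3827 + 23*2)) - 22393 = (3689 + 1/(-3827 + 46)) - 22393 = (3689 + 1/(-3781)) - 22393 = (3689 - 1/3781) - 22393 = 13948108/3781 - 22393 = -70719825/3781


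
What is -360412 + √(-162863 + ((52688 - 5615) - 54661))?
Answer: -360412 + 3*I*√18939 ≈ -3.6041e+5 + 412.86*I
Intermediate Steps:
-360412 + √(-162863 + ((52688 - 5615) - 54661)) = -360412 + √(-162863 + (47073 - 54661)) = -360412 + √(-162863 - 7588) = -360412 + √(-170451) = -360412 + 3*I*√18939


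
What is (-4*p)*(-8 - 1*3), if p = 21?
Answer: 924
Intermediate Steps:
(-4*p)*(-8 - 1*3) = (-4*21)*(-8 - 1*3) = -84*(-8 - 3) = -84*(-11) = 924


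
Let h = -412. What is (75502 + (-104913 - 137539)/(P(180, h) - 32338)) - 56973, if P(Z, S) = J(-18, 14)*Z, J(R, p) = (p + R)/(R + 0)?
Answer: 42763721/2307 ≈ 18537.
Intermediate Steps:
J(R, p) = (R + p)/R
P(Z, S) = 2*Z/9 (P(Z, S) = ((-18 + 14)/(-18))*Z = (-1/18*(-4))*Z = 2*Z/9)
(75502 + (-104913 - 137539)/(P(180, h) - 32338)) - 56973 = (75502 + (-104913 - 137539)/((2/9)*180 - 32338)) - 56973 = (75502 - 242452/(40 - 32338)) - 56973 = (75502 - 242452/(-32298)) - 56973 = (75502 - 242452*(-1/32298)) - 56973 = (75502 + 17318/2307) - 56973 = 174200432/2307 - 56973 = 42763721/2307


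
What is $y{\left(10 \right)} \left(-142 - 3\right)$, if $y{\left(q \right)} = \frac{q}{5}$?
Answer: $-290$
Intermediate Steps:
$y{\left(q \right)} = \frac{q}{5}$ ($y{\left(q \right)} = q \frac{1}{5} = \frac{q}{5}$)
$y{\left(10 \right)} \left(-142 - 3\right) = \frac{1}{5} \cdot 10 \left(-142 - 3\right) = 2 \left(-145\right) = -290$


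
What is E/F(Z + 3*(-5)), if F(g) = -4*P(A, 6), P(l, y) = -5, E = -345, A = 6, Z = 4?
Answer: -69/4 ≈ -17.250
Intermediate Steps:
F(g) = 20 (F(g) = -4*(-5) = 20)
E/F(Z + 3*(-5)) = -345/20 = -345*1/20 = -69/4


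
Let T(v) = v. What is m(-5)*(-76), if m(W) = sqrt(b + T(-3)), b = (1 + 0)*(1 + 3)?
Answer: -76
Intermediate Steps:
b = 4 (b = 1*4 = 4)
m(W) = 1 (m(W) = sqrt(4 - 3) = sqrt(1) = 1)
m(-5)*(-76) = 1*(-76) = -76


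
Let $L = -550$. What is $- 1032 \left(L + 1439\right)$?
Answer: $-917448$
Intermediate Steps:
$- 1032 \left(L + 1439\right) = - 1032 \left(-550 + 1439\right) = \left(-1032\right) 889 = -917448$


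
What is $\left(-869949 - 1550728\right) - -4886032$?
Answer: $2465355$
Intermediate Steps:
$\left(-869949 - 1550728\right) - -4886032 = \left(-869949 - 1550728\right) + 4886032 = -2420677 + 4886032 = 2465355$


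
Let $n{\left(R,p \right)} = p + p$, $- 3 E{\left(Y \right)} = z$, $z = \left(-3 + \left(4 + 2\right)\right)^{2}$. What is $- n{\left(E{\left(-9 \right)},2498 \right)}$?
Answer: $-4996$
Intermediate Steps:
$z = 9$ ($z = \left(-3 + 6\right)^{2} = 3^{2} = 9$)
$E{\left(Y \right)} = -3$ ($E{\left(Y \right)} = \left(- \frac{1}{3}\right) 9 = -3$)
$n{\left(R,p \right)} = 2 p$
$- n{\left(E{\left(-9 \right)},2498 \right)} = - 2 \cdot 2498 = \left(-1\right) 4996 = -4996$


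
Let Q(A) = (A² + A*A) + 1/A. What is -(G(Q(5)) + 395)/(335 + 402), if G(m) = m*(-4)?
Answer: -971/3685 ≈ -0.26350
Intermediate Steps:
Q(A) = 1/A + 2*A² (Q(A) = (A² + A²) + 1/A = 2*A² + 1/A = 1/A + 2*A²)
G(m) = -4*m
-(G(Q(5)) + 395)/(335 + 402) = -(-4*(1 + 2*5³)/5 + 395)/(335 + 402) = -(-4*(1 + 2*125)/5 + 395)/737 = -(-4*(1 + 250)/5 + 395)/737 = -(-4*251/5 + 395)/737 = -(-1004/5 + 395)/737 = -971/(5*737) = -1*971/3685 = -971/3685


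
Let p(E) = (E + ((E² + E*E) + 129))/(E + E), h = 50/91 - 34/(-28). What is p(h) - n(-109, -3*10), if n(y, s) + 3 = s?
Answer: 699446/9737 ≈ 71.834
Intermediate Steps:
h = 321/182 (h = 50*(1/91) - 34*(-1/28) = 50/91 + 17/14 = 321/182 ≈ 1.7637)
p(E) = (129 + E + 2*E²)/(2*E) (p(E) = (E + ((E² + E²) + 129))/((2*E)) = (E + (2*E² + 129))*(1/(2*E)) = (E + (129 + 2*E²))*(1/(2*E)) = (129 + E + 2*E²)*(1/(2*E)) = (129 + E + 2*E²)/(2*E))
n(y, s) = -3 + s
p(h) - n(-109, -3*10) = (½ + 321/182 + 129/(2*(321/182))) - (-3 - 3*10) = (½ + 321/182 + (129/2)*(182/321)) - (-3 - 30) = (½ + 321/182 + 3913/107) - 1*(-33) = 378125/9737 + 33 = 699446/9737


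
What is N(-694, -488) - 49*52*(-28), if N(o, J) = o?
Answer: 70650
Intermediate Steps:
N(-694, -488) - 49*52*(-28) = -694 - 49*52*(-28) = -694 - 2548*(-28) = -694 - 1*(-71344) = -694 + 71344 = 70650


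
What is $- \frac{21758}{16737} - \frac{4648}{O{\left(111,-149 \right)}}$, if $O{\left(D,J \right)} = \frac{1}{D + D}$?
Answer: $- \frac{17270195630}{16737} \approx -1.0319 \cdot 10^{6}$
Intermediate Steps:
$O{\left(D,J \right)} = \frac{1}{2 D}$
$- \frac{21758}{16737} - \frac{4648}{O{\left(111,-149 \right)}} = - \frac{21758}{16737} - \frac{4648}{\frac{1}{2} \cdot \frac{1}{111}} = \left(-21758\right) \frac{1}{16737} - \frac{4648}{\frac{1}{2} \cdot \frac{1}{111}} = - \frac{21758}{16737} - 4648 \frac{1}{\frac{1}{222}} = - \frac{21758}{16737} - 1031856 = - \frac{17270195630}{16737}$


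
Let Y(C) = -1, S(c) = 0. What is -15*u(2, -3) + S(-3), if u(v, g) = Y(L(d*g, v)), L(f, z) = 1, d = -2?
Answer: 15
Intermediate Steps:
u(v, g) = -1
-15*u(2, -3) + S(-3) = -15*(-1) + 0 = 15 + 0 = 15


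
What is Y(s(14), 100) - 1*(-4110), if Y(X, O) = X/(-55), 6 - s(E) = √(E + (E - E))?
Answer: 226044/55 + √14/55 ≈ 4110.0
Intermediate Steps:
s(E) = 6 - √E (s(E) = 6 - √(E + (E - E)) = 6 - √(E + 0) = 6 - √E)
Y(X, O) = -X/55 (Y(X, O) = X*(-1/55) = -X/55)
Y(s(14), 100) - 1*(-4110) = -(6 - √14)/55 - 1*(-4110) = (-6/55 + √14/55) + 4110 = 226044/55 + √14/55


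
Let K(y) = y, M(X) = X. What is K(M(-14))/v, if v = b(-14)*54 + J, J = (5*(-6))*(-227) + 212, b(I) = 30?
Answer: -7/4321 ≈ -0.0016200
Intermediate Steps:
J = 7022 (J = -30*(-227) + 212 = 6810 + 212 = 7022)
v = 8642 (v = 30*54 + 7022 = 1620 + 7022 = 8642)
K(M(-14))/v = -14/8642 = -14*1/8642 = -7/4321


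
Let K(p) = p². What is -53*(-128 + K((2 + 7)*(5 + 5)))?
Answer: -422516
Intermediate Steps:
-53*(-128 + K((2 + 7)*(5 + 5))) = -53*(-128 + ((2 + 7)*(5 + 5))²) = -53*(-128 + (9*10)²) = -53*(-128 + 90²) = -53*(-128 + 8100) = -53*7972 = -422516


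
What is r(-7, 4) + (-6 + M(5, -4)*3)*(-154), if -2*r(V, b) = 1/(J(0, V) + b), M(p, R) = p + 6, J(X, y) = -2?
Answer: -16633/4 ≈ -4158.3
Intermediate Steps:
M(p, R) = 6 + p
r(V, b) = -1/(2*(-2 + b))
r(-7, 4) + (-6 + M(5, -4)*3)*(-154) = -1/(-4 + 2*4) + (-6 + (6 + 5)*3)*(-154) = -1/(-4 + 8) + (-6 + 11*3)*(-154) = -1/4 + (-6 + 33)*(-154) = -1*¼ + 27*(-154) = -¼ - 4158 = -16633/4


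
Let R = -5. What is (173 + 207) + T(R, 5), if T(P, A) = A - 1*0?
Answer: 385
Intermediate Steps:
T(P, A) = A (T(P, A) = A + 0 = A)
(173 + 207) + T(R, 5) = (173 + 207) + 5 = 380 + 5 = 385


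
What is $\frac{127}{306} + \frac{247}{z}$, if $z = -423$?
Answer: $- \frac{2429}{14382} \approx -0.16889$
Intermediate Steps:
$\frac{127}{306} + \frac{247}{z} = \frac{127}{306} + \frac{247}{-423} = 127 \cdot \frac{1}{306} + 247 \left(- \frac{1}{423}\right) = \frac{127}{306} - \frac{247}{423} = - \frac{2429}{14382}$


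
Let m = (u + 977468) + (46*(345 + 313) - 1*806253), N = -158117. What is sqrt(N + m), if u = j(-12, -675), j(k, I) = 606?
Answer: 2*sqrt(10993) ≈ 209.70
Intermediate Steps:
u = 606
m = 202089 (m = (606 + 977468) + (46*(345 + 313) - 1*806253) = 978074 + (46*658 - 806253) = 978074 + (30268 - 806253) = 978074 - 775985 = 202089)
sqrt(N + m) = sqrt(-158117 + 202089) = sqrt(43972) = 2*sqrt(10993)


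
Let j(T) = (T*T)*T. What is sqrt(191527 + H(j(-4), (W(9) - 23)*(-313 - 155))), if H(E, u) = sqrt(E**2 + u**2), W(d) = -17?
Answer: sqrt(191527 + 32*sqrt(342229)) ≈ 458.53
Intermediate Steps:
j(T) = T**3 (j(T) = T**2*T = T**3)
sqrt(191527 + H(j(-4), (W(9) - 23)*(-313 - 155))) = sqrt(191527 + sqrt(((-4)**3)**2 + ((-17 - 23)*(-313 - 155))**2)) = sqrt(191527 + sqrt((-64)**2 + (-40*(-468))**2)) = sqrt(191527 + sqrt(4096 + 18720**2)) = sqrt(191527 + sqrt(4096 + 350438400)) = sqrt(191527 + sqrt(350442496)) = sqrt(191527 + 32*sqrt(342229))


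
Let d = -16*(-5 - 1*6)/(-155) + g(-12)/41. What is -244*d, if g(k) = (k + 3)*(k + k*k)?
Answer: 46690864/6355 ≈ 7347.1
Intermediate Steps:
g(k) = (3 + k)*(k + k²)
d = -191356/6355 (d = -16*(-5 - 1*6)/(-155) - 12*(3 + (-12)² + 4*(-12))/41 = -16*(-5 - 6)*(-1/155) - 12*(3 + 144 - 48)*(1/41) = -16*(-11)*(-1/155) - 12*99*(1/41) = 176*(-1/155) - 1188*1/41 = -176/155 - 1188/41 = -191356/6355 ≈ -30.111)
-244*d = -244*(-191356/6355) = 46690864/6355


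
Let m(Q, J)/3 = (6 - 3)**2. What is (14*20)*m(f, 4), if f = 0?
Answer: 7560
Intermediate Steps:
m(Q, J) = 27 (m(Q, J) = 3*(6 - 3)**2 = 3*3**2 = 3*9 = 27)
(14*20)*m(f, 4) = (14*20)*27 = 280*27 = 7560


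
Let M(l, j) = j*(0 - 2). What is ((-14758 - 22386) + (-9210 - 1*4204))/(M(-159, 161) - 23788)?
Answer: 25279/12055 ≈ 2.0970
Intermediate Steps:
M(l, j) = -2*j (M(l, j) = j*(-2) = -2*j)
((-14758 - 22386) + (-9210 - 1*4204))/(M(-159, 161) - 23788) = ((-14758 - 22386) + (-9210 - 1*4204))/(-2*161 - 23788) = (-37144 + (-9210 - 4204))/(-322 - 23788) = (-37144 - 13414)/(-24110) = -50558*(-1/24110) = 25279/12055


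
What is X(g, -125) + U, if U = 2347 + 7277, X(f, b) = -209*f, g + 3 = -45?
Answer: 19656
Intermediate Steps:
g = -48 (g = -3 - 45 = -48)
U = 9624
X(g, -125) + U = -209*(-48) + 9624 = 10032 + 9624 = 19656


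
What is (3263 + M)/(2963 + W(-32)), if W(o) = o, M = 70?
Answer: 1111/977 ≈ 1.1372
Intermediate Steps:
(3263 + M)/(2963 + W(-32)) = (3263 + 70)/(2963 - 32) = 3333/2931 = 3333*(1/2931) = 1111/977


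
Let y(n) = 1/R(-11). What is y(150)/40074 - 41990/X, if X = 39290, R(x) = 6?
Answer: -1009620427/944704476 ≈ -1.0687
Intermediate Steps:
y(n) = ⅙ (y(n) = 1/6 = ⅙)
y(150)/40074 - 41990/X = (⅙)/40074 - 41990/39290 = (⅙)*(1/40074) - 41990*1/39290 = 1/240444 - 4199/3929 = -1009620427/944704476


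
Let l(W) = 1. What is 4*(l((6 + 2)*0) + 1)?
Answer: 8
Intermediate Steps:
4*(l((6 + 2)*0) + 1) = 4*(1 + 1) = 4*2 = 8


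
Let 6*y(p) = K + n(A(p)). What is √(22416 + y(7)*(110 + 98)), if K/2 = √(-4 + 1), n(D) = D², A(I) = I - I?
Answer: 4*√(12609 + 39*I*√3)/3 ≈ 149.72 + 0.40104*I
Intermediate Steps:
A(I) = 0
K = 2*I*√3 (K = 2*√(-4 + 1) = 2*√(-3) = 2*(I*√3) = 2*I*√3 ≈ 3.4641*I)
y(p) = I*√3/3 (y(p) = (2*I*√3 + 0²)/6 = (2*I*√3 + 0)/6 = (2*I*√3)/6 = I*√3/3)
√(22416 + y(7)*(110 + 98)) = √(22416 + (I*√3/3)*(110 + 98)) = √(22416 + (I*√3/3)*208) = √(22416 + 208*I*√3/3)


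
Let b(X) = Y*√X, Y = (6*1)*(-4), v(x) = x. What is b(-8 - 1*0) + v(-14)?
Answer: -14 - 48*I*√2 ≈ -14.0 - 67.882*I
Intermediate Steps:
Y = -24 (Y = 6*(-4) = -24)
b(X) = -24*√X
b(-8 - 1*0) + v(-14) = -24*√(-8 - 1*0) - 14 = -24*√(-8 + 0) - 14 = -48*I*√2 - 14 = -14 - 48*I*√2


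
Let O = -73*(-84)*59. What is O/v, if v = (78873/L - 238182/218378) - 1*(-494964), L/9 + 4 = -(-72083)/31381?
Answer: 1583320686327009/2143623032963074 ≈ 0.73862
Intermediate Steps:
L = -480969/31381 (L = -36 + 9*(-(-72083)/31381) = -36 + 9*(-1*(-72083/31381)) = -36 + 9*(72083/31381) = -36 + 648747/31381 = -480969/31381 ≈ -15.327)
O = 361788 (O = 6132*59 = 361788)
v = 8574492131852296/17505508047 (v = (78873/(-480969/31381) - 238182/218378) - 1*(-494964) = (78873*(-31381/480969) - 238182*1/218378) + 494964 = (-825037871/160323 - 119091/109189) + 494964 = -90104153123012/17505508047 + 494964 = 8574492131852296/17505508047 ≈ 4.8982e+5)
O/v = 361788/(8574492131852296/17505508047) = 361788*(17505508047/8574492131852296) = 1583320686327009/2143623032963074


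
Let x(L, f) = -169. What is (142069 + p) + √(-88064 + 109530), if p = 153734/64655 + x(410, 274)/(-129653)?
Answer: 1190943839846332/8382714715 + √21466 ≈ 1.4222e+5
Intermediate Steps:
p = 19943000997/8382714715 (p = 153734/64655 - 169/(-129653) = 153734*(1/64655) - 169*(-1/129653) = 153734/64655 + 169/129653 = 19943000997/8382714715 ≈ 2.3791)
(142069 + p) + √(-88064 + 109530) = (142069 + 19943000997/8382714715) + √(-88064 + 109530) = 1190943839846332/8382714715 + √21466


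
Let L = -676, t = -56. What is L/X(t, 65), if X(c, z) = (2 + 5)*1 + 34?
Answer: -676/41 ≈ -16.488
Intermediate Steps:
X(c, z) = 41 (X(c, z) = 7*1 + 34 = 7 + 34 = 41)
L/X(t, 65) = -676/41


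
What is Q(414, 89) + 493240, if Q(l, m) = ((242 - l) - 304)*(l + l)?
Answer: 99112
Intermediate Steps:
Q(l, m) = 2*l*(-62 - l) (Q(l, m) = (-62 - l)*(2*l) = 2*l*(-62 - l))
Q(414, 89) + 493240 = -2*414*(62 + 414) + 493240 = -2*414*476 + 493240 = -394128 + 493240 = 99112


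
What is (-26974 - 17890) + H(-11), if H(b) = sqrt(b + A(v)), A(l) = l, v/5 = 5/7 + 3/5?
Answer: -44864 + I*sqrt(217)/7 ≈ -44864.0 + 2.1044*I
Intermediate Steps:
v = 46/7 (v = 5*(5/7 + 3/5) = 5*(46/35) = 46/7 ≈ 6.5714)
H(b) = sqrt(46/7 + b) (H(b) = sqrt(b + 46/7) = sqrt(46/7 + b))
(-26974 - 17890) + H(-11) = (-26974 - 17890) + sqrt(322 + 49*(-11))/7 = -44864 + sqrt(322 - 539)/7 = -44864 + sqrt(-217)/7 = -44864 + (I*sqrt(217))/7 = -44864 + I*sqrt(217)/7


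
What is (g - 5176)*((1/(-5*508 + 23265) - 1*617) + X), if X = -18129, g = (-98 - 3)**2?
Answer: -78090680649/829 ≈ -9.4199e+7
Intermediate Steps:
g = 10201 (g = (-101)**2 = 10201)
(g - 5176)*((1/(-5*508 + 23265) - 1*617) + X) = (10201 - 5176)*((1/(-5*508 + 23265) - 1*617) - 18129) = 5025*((1/(-2540 + 23265) - 617) - 18129) = 5025*((1/20725 - 617) - 18129) = 5025*(-12787324/20725 - 18129) = 5025*(-388510849/20725) = -78090680649/829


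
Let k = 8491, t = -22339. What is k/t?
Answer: -8491/22339 ≈ -0.38010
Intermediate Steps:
k/t = 8491/(-22339) = 8491*(-1/22339) = -8491/22339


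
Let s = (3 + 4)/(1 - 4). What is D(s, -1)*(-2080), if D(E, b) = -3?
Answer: 6240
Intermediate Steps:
s = -7/3 (s = 7/(-3) = 7*(-1/3) = -7/3 ≈ -2.3333)
D(s, -1)*(-2080) = -3*(-2080) = 6240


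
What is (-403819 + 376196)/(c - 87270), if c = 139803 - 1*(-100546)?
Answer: -27623/153079 ≈ -0.18045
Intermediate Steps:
c = 240349 (c = 139803 + 100546 = 240349)
(-403819 + 376196)/(c - 87270) = (-403819 + 376196)/(240349 - 87270) = -27623/153079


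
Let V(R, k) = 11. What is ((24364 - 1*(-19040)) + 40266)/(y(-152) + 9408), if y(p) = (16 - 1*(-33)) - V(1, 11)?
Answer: 41835/4723 ≈ 8.8577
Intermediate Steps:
y(p) = 38 (y(p) = (16 - 1*(-33)) - 1*11 = (16 + 33) - 11 = 49 - 11 = 38)
((24364 - 1*(-19040)) + 40266)/(y(-152) + 9408) = ((24364 - 1*(-19040)) + 40266)/(38 + 9408) = ((24364 + 19040) + 40266)/9446 = (43404 + 40266)*(1/9446) = 83670*(1/9446) = 41835/4723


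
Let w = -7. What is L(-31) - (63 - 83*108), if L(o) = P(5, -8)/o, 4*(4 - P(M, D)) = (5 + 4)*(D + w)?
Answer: 1103573/124 ≈ 8899.8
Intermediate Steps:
P(M, D) = 79/4 - 9*D/4 (P(M, D) = 4 - (5 + 4)*(D - 7)/4 = 4 - 9*(-7 + D)/4 = 4 - (-63 + 9*D)/4 = 4 + (63/4 - 9*D/4) = 79/4 - 9*D/4)
L(o) = 151/(4*o) (L(o) = (79/4 - 9/4*(-8))/o = (79/4 + 18)/o = 151/(4*o))
L(-31) - (63 - 83*108) = (151/4)/(-31) - (63 - 83*108) = (151/4)*(-1/31) - (63 - 8964) = -151/124 - 1*(-8901) = -151/124 + 8901 = 1103573/124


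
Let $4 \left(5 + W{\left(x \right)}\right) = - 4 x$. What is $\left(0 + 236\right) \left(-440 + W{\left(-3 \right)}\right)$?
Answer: $-104312$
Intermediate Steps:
$W{\left(x \right)} = -5 - x$ ($W{\left(x \right)} = -5 + \frac{\left(-4\right) x}{4} = -5 - x$)
$\left(0 + 236\right) \left(-440 + W{\left(-3 \right)}\right) = \left(0 + 236\right) \left(-440 - 2\right) = 236 \left(-440 + \left(-5 + 3\right)\right) = 236 \left(-440 - 2\right) = 236 \left(-442\right) = -104312$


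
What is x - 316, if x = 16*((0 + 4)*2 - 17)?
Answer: -460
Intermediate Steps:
x = -144 (x = 16*(4*2 - 17) = 16*(8 - 17) = 16*(-9) = -144)
x - 316 = -144 - 316 = -460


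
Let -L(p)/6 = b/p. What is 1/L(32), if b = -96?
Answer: 1/18 ≈ 0.055556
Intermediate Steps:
L(p) = 576/p (L(p) = -(-576)/p = 576/p)
1/L(32) = 1/(576/32) = 1/(576*(1/32)) = 1/18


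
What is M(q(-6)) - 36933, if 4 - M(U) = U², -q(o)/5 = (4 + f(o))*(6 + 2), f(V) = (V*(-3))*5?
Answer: -14174529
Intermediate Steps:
f(V) = -15*V (f(V) = -3*V*5 = -15*V)
q(o) = -160 + 600*o (q(o) = -5*(4 - 15*o)*(6 + 2) = -5*(4 - 15*o)*8 = -5*(32 - 120*o) = -160 + 600*o)
M(U) = 4 - U²
M(q(-6)) - 36933 = (4 - (-160 + 600*(-6))²) - 36933 = (4 - (-160 - 3600)²) - 36933 = (4 - 1*(-3760)²) - 36933 = (4 - 1*14137600) - 36933 = (4 - 14137600) - 36933 = -14137596 - 36933 = -14174529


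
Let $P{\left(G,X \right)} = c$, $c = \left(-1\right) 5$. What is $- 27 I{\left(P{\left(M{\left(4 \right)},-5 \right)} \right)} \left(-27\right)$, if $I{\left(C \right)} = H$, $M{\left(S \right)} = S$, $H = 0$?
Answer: $0$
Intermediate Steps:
$c = -5$
$P{\left(G,X \right)} = -5$
$I{\left(C \right)} = 0$
$- 27 I{\left(P{\left(M{\left(4 \right)},-5 \right)} \right)} \left(-27\right) = \left(-27\right) 0 \left(-27\right) = 0 \left(-27\right) = 0$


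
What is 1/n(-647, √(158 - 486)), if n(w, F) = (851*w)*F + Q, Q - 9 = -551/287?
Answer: 72898/1023800486753985889 + 45352124293*I*√82/4095201947015943556 ≈ 7.1203e-14 + 1.0028e-7*I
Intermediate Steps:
Q = 2032/287 (Q = 9 - 551/287 = 2032/287 ≈ 7.0801)
n(w, F) = 2032/287 + 851*F*w (n(w, F) = (851*w)*F + 2032/287 = 851*F*w + 2032/287 = 2032/287 + 851*F*w)
1/n(-647, √(158 - 486)) = 1/(2032/287 + 851*√(158 - 486)*(-647)) = 1/(2032/287 + 851*√(-328)*(-647)) = 1/(2032/287 + 851*(2*I*√82)*(-647)) = 1/(2032/287 - 1101194*I*√82)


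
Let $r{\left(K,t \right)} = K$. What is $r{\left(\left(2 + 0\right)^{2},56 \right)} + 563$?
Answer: $567$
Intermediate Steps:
$r{\left(\left(2 + 0\right)^{2},56 \right)} + 563 = \left(2 + 0\right)^{2} + 563 = 2^{2} + 563 = 4 + 563 = 567$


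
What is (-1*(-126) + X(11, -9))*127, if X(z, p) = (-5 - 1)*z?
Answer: 7620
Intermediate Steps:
X(z, p) = -6*z
(-1*(-126) + X(11, -9))*127 = (-1*(-126) - 6*11)*127 = (126 - 66)*127 = 60*127 = 7620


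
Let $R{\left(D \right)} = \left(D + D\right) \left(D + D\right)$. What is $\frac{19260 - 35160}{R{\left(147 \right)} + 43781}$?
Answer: $- \frac{15900}{130217} \approx -0.1221$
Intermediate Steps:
$R{\left(D \right)} = 4 D^{2}$ ($R{\left(D \right)} = 2 D 2 D = 4 D^{2}$)
$\frac{19260 - 35160}{R{\left(147 \right)} + 43781} = \frac{19260 - 35160}{4 \cdot 147^{2} + 43781} = - \frac{15900}{4 \cdot 21609 + 43781} = - \frac{15900}{86436 + 43781} = - \frac{15900}{130217}$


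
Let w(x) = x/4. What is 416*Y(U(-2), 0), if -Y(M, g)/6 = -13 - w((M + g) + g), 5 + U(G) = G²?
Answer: 31824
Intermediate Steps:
w(x) = x/4 (w(x) = x*(¼) = x/4)
U(G) = -5 + G²
Y(M, g) = 78 + 3*g + 3*M/2 (Y(M, g) = -6*(-13 - ((M + g) + g)/4) = -6*(-13 - (M + 2*g)/4) = -6*(-13 - (g/2 + M/4)) = -6*(-13 + (-g/2 - M/4)) = -6*(-13 - g/2 - M/4) = 78 + 3*g + 3*M/2)
416*Y(U(-2), 0) = 416*(78 + 3*0 + 3*(-5 + (-2)²)/2) = 416*(78 + 0 + 3*(-5 + 4)/2) = 416*(78 + 0 + (3/2)*(-1)) = 416*(78 + 0 - 3/2) = 416*(153/2) = 31824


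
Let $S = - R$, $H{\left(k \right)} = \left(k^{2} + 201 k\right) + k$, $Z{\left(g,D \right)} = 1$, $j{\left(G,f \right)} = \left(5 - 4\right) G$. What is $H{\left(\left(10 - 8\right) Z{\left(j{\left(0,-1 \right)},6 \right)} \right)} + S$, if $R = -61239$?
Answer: $61647$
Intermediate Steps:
$j{\left(G,f \right)} = G$ ($j{\left(G,f \right)} = 1 G = G$)
$H{\left(k \right)} = k^{2} + 202 k$
$S = 61239$ ($S = \left(-1\right) \left(-61239\right) = 61239$)
$H{\left(\left(10 - 8\right) Z{\left(j{\left(0,-1 \right)},6 \right)} \right)} + S = \left(10 - 8\right) 1 \left(202 + \left(10 - 8\right) 1\right) + 61239 = 2 \cdot 1 \left(202 + 2 \cdot 1\right) + 61239 = 2 \left(202 + 2\right) + 61239 = 2 \cdot 204 + 61239 = 408 + 61239 = 61647$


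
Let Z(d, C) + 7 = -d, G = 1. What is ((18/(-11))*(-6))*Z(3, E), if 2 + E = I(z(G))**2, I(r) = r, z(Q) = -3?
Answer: -1080/11 ≈ -98.182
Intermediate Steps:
E = 7 (E = -2 + (-3)**2 = -2 + 9 = 7)
Z(d, C) = -7 - d
((18/(-11))*(-6))*Z(3, E) = ((18/(-11))*(-6))*(-7 - 1*3) = ((18*(-1/11))*(-6))*(-7 - 3) = -18/11*(-6)*(-10) = (108/11)*(-10) = -1080/11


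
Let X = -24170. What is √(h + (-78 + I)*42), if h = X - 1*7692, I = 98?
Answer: I*√31022 ≈ 176.13*I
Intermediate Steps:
h = -31862 (h = -24170 - 1*7692 = -24170 - 7692 = -31862)
√(h + (-78 + I)*42) = √(-31862 + (-78 + 98)*42) = √(-31862 + 20*42) = √(-31862 + 840) = √(-31022) = I*√31022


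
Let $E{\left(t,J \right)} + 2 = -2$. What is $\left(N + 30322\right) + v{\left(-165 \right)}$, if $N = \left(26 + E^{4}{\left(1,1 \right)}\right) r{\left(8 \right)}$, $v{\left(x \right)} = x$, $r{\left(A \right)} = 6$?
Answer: $31849$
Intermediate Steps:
$E{\left(t,J \right)} = -4$ ($E{\left(t,J \right)} = -2 - 2 = -4$)
$N = 1692$ ($N = \left(26 + \left(-4\right)^{4}\right) 6 = \left(26 + 256\right) 6 = 282 \cdot 6 = 1692$)
$\left(N + 30322\right) + v{\left(-165 \right)} = \left(1692 + 30322\right) - 165 = 32014 - 165 = 31849$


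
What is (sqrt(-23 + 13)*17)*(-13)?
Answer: -221*I*sqrt(10) ≈ -698.86*I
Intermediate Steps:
(sqrt(-23 + 13)*17)*(-13) = (sqrt(-10)*17)*(-13) = ((I*sqrt(10))*17)*(-13) = (17*I*sqrt(10))*(-13) = -221*I*sqrt(10)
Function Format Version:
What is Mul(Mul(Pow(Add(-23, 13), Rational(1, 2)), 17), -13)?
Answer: Mul(-221, I, Pow(10, Rational(1, 2))) ≈ Mul(-698.86, I)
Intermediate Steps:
Mul(Mul(Pow(Add(-23, 13), Rational(1, 2)), 17), -13) = Mul(Mul(Pow(-10, Rational(1, 2)), 17), -13) = Mul(Mul(Mul(I, Pow(10, Rational(1, 2))), 17), -13) = Mul(Mul(17, I, Pow(10, Rational(1, 2))), -13) = Mul(-221, I, Pow(10, Rational(1, 2)))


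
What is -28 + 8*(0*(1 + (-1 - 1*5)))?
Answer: -28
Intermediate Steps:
-28 + 8*(0*(1 + (-1 - 1*5))) = -28 + 8*(0*(1 + (-1 - 5))) = -28 + 8*(0*(1 - 6)) = -28 + 8*(0*(-5)) = -28 + 8*0 = -28 + 0 = -28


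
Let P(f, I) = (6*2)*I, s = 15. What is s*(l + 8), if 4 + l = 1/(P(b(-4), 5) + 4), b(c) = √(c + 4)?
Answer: 3855/64 ≈ 60.234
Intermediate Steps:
b(c) = √(4 + c)
P(f, I) = 12*I
l = -255/64 (l = -4 + 1/(12*5 + 4) = -4 + 1/(60 + 4) = -4 + 1/64 = -255/64 ≈ -3.9844)
s*(l + 8) = 15*(-255/64 + 8) = 15*(257/64) = 3855/64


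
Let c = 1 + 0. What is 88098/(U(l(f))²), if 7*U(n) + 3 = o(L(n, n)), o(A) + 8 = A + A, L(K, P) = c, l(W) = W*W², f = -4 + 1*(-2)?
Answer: 1438934/27 ≈ 53294.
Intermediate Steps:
c = 1
f = -6 (f = -4 - 2 = -6)
l(W) = W³
L(K, P) = 1
o(A) = -8 + 2*A (o(A) = -8 + (A + A) = -8 + 2*A)
U(n) = -9/7 (U(n) = -3/7 + (-8 + 2*1)/7 = -3/7 + (-8 + 2)/7 = -3/7 + (⅐)*(-6) = -3/7 - 6/7 = -9/7)
88098/(U(l(f))²) = 88098/((-9/7)²) = 88098/(81/49) = 88098*(49/81) = 1438934/27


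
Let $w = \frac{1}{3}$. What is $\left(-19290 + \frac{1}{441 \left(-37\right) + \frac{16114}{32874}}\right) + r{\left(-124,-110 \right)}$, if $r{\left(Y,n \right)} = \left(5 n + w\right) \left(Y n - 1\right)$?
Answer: $- \frac{6047404775693543}{804583416} \approx -7.5162 \cdot 10^{6}$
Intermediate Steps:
$w = \frac{1}{3} \approx 0.33333$
$r{\left(Y,n \right)} = \left(-1 + Y n\right) \left(\frac{1}{3} + 5 n\right)$ ($r{\left(Y,n \right)} = \left(5 n + \frac{1}{3}\right) \left(Y n - 1\right) = \left(\frac{1}{3} + 5 n\right) \left(-1 + Y n\right) = \left(-1 + Y n\right) \left(\frac{1}{3} + 5 n\right)$)
$\left(-19290 + \frac{1}{441 \left(-37\right) + \frac{16114}{32874}}\right) + r{\left(-124,-110 \right)} = \left(-19290 + \frac{1}{441 \left(-37\right) + \frac{16114}{32874}}\right) + \left(- \frac{1}{3} - -550 + 5 \left(-124\right) \left(-110\right)^{2} + \frac{1}{3} \left(-124\right) \left(-110\right)\right) = \left(-19290 + \frac{1}{-16317 + 16114 \cdot \frac{1}{32874}}\right) + \left(- \frac{1}{3} + 550 + 5 \left(-124\right) 12100 + \frac{13640}{3}\right) = \left(-19290 + \frac{1}{-16317 + \frac{8057}{16437}}\right) + \left(- \frac{1}{3} + 550 - 7502000 + \frac{13640}{3}\right) = \left(-19290 + \frac{1}{- \frac{268194472}{16437}}\right) - \frac{22490711}{3} = \left(-19290 - \frac{16437}{268194472}\right) - \frac{22490711}{3} = - \frac{5173471381317}{268194472} - \frac{22490711}{3} = - \frac{6047404775693543}{804583416}$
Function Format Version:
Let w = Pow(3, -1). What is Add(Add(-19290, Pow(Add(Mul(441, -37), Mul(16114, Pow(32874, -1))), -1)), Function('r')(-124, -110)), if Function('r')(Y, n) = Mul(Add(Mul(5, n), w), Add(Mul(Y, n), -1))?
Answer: Rational(-6047404775693543, 804583416) ≈ -7.5162e+6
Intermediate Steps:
w = Rational(1, 3) ≈ 0.33333
Function('r')(Y, n) = Mul(Add(-1, Mul(Y, n)), Add(Rational(1, 3), Mul(5, n))) (Function('r')(Y, n) = Mul(Add(Mul(5, n), Rational(1, 3)), Add(Mul(Y, n), -1)) = Mul(Add(Rational(1, 3), Mul(5, n)), Add(-1, Mul(Y, n))) = Mul(Add(-1, Mul(Y, n)), Add(Rational(1, 3), Mul(5, n))))
Add(Add(-19290, Pow(Add(Mul(441, -37), Mul(16114, Pow(32874, -1))), -1)), Function('r')(-124, -110)) = Add(Add(-19290, Pow(Add(Mul(441, -37), Mul(16114, Pow(32874, -1))), -1)), Add(Rational(-1, 3), Mul(-5, -110), Mul(5, -124, Pow(-110, 2)), Mul(Rational(1, 3), -124, -110))) = Add(Add(-19290, Pow(Add(-16317, Mul(16114, Rational(1, 32874))), -1)), Add(Rational(-1, 3), 550, Mul(5, -124, 12100), Rational(13640, 3))) = Add(Add(-19290, Pow(Add(-16317, Rational(8057, 16437)), -1)), Add(Rational(-1, 3), 550, -7502000, Rational(13640, 3))) = Add(Add(-19290, Pow(Rational(-268194472, 16437), -1)), Rational(-22490711, 3)) = Add(Add(-19290, Rational(-16437, 268194472)), Rational(-22490711, 3)) = Add(Rational(-5173471381317, 268194472), Rational(-22490711, 3)) = Rational(-6047404775693543, 804583416)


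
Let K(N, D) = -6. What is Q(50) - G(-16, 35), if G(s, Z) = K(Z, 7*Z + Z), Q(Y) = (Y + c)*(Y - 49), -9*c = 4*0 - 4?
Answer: 508/9 ≈ 56.444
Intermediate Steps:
c = 4/9 (c = -(4*0 - 4)/9 = -(0 - 4)/9 = -⅑*(-4) = 4/9 ≈ 0.44444)
Q(Y) = (-49 + Y)*(4/9 + Y) (Q(Y) = (Y + 4/9)*(Y - 49) = (4/9 + Y)*(-49 + Y) = (-49 + Y)*(4/9 + Y))
G(s, Z) = -6
Q(50) - G(-16, 35) = (-196/9 + 50² - 437/9*50) - 1*(-6) = (-196/9 + 2500 - 21850/9) + 6 = 454/9 + 6 = 508/9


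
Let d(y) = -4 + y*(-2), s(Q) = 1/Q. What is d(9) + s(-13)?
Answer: -287/13 ≈ -22.077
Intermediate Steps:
d(y) = -4 - 2*y
d(9) + s(-13) = (-4 - 2*9) + 1/(-13) = (-4 - 18) - 1/13 = -22 - 1/13 = -287/13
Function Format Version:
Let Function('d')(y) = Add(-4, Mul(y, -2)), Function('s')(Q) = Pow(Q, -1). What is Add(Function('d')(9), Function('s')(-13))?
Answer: Rational(-287, 13) ≈ -22.077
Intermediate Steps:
Function('d')(y) = Add(-4, Mul(-2, y))
Add(Function('d')(9), Function('s')(-13)) = Add(Add(-4, Mul(-2, 9)), Pow(-13, -1)) = Add(Add(-4, -18), Rational(-1, 13)) = Add(-22, Rational(-1, 13)) = Rational(-287, 13)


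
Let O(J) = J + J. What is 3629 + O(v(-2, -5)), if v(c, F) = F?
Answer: 3619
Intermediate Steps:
O(J) = 2*J
3629 + O(v(-2, -5)) = 3629 + 2*(-5) = 3629 - 10 = 3619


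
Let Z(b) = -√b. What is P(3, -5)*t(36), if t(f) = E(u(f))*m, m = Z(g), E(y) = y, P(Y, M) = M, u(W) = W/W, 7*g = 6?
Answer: 5*√42/7 ≈ 4.6291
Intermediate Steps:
g = 6/7 (g = (⅐)*6 = 6/7 ≈ 0.85714)
u(W) = 1
m = -√42/7 (m = -√(6/7) = -√42/7 ≈ -0.92582)
t(f) = -√42/7 (t(f) = 1*(-√42/7) = -√42/7)
P(3, -5)*t(36) = -(-5)*√42/7 = 5*√42/7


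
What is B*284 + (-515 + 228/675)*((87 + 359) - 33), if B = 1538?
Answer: 50453213/225 ≈ 2.2424e+5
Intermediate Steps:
B*284 + (-515 + 228/675)*((87 + 359) - 33) = 1538*284 + (-515 + 228/675)*((87 + 359) - 33) = 436792 + (-515 + 228*(1/675))*(446 - 33) = 436792 + (-515 + 76/225)*413 = 436792 - 115799/225*413 = 436792 - 47824987/225 = 50453213/225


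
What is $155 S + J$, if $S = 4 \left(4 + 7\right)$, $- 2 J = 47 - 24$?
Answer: $\frac{13617}{2} \approx 6808.5$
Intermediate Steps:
$J = - \frac{23}{2}$ ($J = - \frac{47 - 24}{2} = \left(- \frac{1}{2}\right) 23 = - \frac{23}{2} \approx -11.5$)
$S = 44$ ($S = 4 \cdot 11 = 44$)
$155 S + J = 155 \cdot 44 - \frac{23}{2} = 6820 - \frac{23}{2} = \frac{13617}{2}$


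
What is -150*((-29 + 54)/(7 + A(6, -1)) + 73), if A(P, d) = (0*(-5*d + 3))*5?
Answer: -80400/7 ≈ -11486.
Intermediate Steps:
A(P, d) = 0 (A(P, d) = (0*(3 - 5*d))*5 = 0*5 = 0)
-150*((-29 + 54)/(7 + A(6, -1)) + 73) = -150*((-29 + 54)/(7 + 0) + 73) = -150*(25/7 + 73) = -150*536/7 = -80400/7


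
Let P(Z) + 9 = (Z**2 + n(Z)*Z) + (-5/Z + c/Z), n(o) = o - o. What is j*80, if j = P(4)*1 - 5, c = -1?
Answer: 40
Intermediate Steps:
n(o) = 0
P(Z) = -9 + Z**2 - 6/Z (P(Z) = -9 + ((Z**2 + 0*Z) + (-5/Z - 1/Z)) = -9 + ((Z**2 + 0) - 6/Z) = -9 + (Z**2 - 6/Z) = -9 + Z**2 - 6/Z)
j = 1/2 (j = (-9 + 4**2 - 6/4)*1 - 5 = (-9 + 16 - 6*1/4)*1 - 5 = (-9 + 16 - 3/2)*1 - 5 = (11/2)*1 - 5 = 11/2 - 5 = 1/2 ≈ 0.50000)
j*80 = (1/2)*80 = 40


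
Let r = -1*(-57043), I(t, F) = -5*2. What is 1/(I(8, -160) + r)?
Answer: 1/57033 ≈ 1.7534e-5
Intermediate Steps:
I(t, F) = -10
r = 57043
1/(I(8, -160) + r) = 1/(-10 + 57043) = 1/57033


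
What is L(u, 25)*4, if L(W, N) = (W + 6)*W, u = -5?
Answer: -20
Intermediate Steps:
L(W, N) = W*(6 + W) (L(W, N) = (6 + W)*W = W*(6 + W))
L(u, 25)*4 = -5*(6 - 5)*4 = -5*1*4 = -5*4 = -20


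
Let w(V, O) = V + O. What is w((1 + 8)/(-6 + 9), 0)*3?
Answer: 9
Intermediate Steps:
w(V, O) = O + V
w((1 + 8)/(-6 + 9), 0)*3 = (0 + (1 + 8)/(-6 + 9))*3 = (0 + 9/3)*3 = (0 + 9*(1/3))*3 = (0 + 3)*3 = 3*3 = 9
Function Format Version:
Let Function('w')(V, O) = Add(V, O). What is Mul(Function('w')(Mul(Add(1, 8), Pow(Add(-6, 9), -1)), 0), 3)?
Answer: 9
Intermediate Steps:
Function('w')(V, O) = Add(O, V)
Mul(Function('w')(Mul(Add(1, 8), Pow(Add(-6, 9), -1)), 0), 3) = Mul(Add(0, Mul(Add(1, 8), Pow(Add(-6, 9), -1))), 3) = Mul(Add(0, Mul(9, Pow(3, -1))), 3) = Mul(Add(0, Mul(9, Rational(1, 3))), 3) = Mul(Add(0, 3), 3) = Mul(3, 3) = 9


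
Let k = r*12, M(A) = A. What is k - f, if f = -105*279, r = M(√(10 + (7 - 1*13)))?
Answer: 29319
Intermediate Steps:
r = 2 (r = √(10 + (7 - 1*13)) = √(10 + (7 - 13)) = √(10 - 6) = √4 = 2)
k = 24 (k = 2*12 = 24)
f = -29295
k - f = 24 - 1*(-29295) = 24 + 29295 = 29319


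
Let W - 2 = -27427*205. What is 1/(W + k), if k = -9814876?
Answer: -1/15437409 ≈ -6.4778e-8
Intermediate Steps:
W = -5622533 (W = 2 - 27427*205 = 2 - 5622535 = -5622533)
1/(W + k) = 1/(-5622533 - 9814876) = 1/(-15437409) = -1/15437409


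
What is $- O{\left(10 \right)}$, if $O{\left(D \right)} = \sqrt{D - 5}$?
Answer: $- \sqrt{5} \approx -2.2361$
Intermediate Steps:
$O{\left(D \right)} = \sqrt{-5 + D}$
$- O{\left(10 \right)} = - \sqrt{-5 + 10} = - \sqrt{5}$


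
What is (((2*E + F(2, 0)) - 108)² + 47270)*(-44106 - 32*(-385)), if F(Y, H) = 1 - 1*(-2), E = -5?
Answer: -1922894070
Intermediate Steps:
F(Y, H) = 3 (F(Y, H) = 1 + 2 = 3)
(((2*E + F(2, 0)) - 108)² + 47270)*(-44106 - 32*(-385)) = (((2*(-5) + 3) - 108)² + 47270)*(-44106 - 32*(-385)) = (((-10 + 3) - 108)² + 47270)*(-44106 + 12320) = ((-7 - 108)² + 47270)*(-31786) = ((-115)² + 47270)*(-31786) = (13225 + 47270)*(-31786) = 60495*(-31786) = -1922894070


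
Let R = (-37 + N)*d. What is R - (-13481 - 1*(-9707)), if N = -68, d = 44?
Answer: -846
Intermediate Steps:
R = -4620 (R = (-37 - 68)*44 = -105*44 = -4620)
R - (-13481 - 1*(-9707)) = -4620 - (-13481 - 1*(-9707)) = -4620 - (-13481 + 9707) = -4620 - 1*(-3774) = -4620 + 3774 = -846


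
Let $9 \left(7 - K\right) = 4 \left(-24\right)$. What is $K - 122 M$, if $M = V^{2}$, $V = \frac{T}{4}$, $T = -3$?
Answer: $- \frac{1223}{24} \approx -50.958$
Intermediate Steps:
$K = \frac{53}{3}$ ($K = 7 - \frac{4 \left(-24\right)}{9} = 7 - - \frac{32}{3} = 7 + \frac{32}{3} = \frac{53}{3} \approx 17.667$)
$V = - \frac{3}{4} \approx -0.75$
$M = \frac{9}{16}$ ($M = \left(- \frac{3}{4}\right)^{2} = \frac{9}{16} \approx 0.5625$)
$K - 122 M = \frac{53}{3} - \frac{549}{8} = - \frac{1223}{24}$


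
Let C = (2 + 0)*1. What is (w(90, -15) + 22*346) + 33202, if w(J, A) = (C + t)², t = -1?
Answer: 40815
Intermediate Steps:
C = 2 (C = 2*1 = 2)
w(J, A) = 1 (w(J, A) = (2 - 1)² = 1² = 1)
(w(90, -15) + 22*346) + 33202 = (1 + 22*346) + 33202 = (1 + 7612) + 33202 = 7613 + 33202 = 40815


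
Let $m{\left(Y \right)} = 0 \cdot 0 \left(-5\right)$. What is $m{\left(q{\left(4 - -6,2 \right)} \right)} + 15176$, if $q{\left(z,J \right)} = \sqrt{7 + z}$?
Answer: $15176$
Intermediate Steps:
$m{\left(Y \right)} = 0$ ($m{\left(Y \right)} = 0 \left(-5\right) = 0$)
$m{\left(q{\left(4 - -6,2 \right)} \right)} + 15176 = 0 + 15176 = 15176$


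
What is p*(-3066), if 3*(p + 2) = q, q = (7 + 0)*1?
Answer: -1022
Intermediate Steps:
q = 7 (q = 7*1 = 7)
p = ⅓ (p = -2 + (⅓)*7 = -2 + 7/3 = ⅓ ≈ 0.33333)
p*(-3066) = (⅓)*(-3066) = -1022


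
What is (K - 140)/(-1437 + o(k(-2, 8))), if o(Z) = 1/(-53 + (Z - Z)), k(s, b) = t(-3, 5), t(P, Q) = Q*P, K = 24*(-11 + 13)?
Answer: 2438/38081 ≈ 0.064021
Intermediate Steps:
K = 48 (K = 24*2 = 48)
t(P, Q) = P*Q
k(s, b) = -15 (k(s, b) = -3*5 = -15)
o(Z) = -1/53 (o(Z) = 1/(-53 + 0) = 1/(-53) = -1/53)
(K - 140)/(-1437 + o(k(-2, 8))) = (48 - 140)/(-1437 - 1/53) = -92/(-76162/53) = -92*(-53/76162) = 2438/38081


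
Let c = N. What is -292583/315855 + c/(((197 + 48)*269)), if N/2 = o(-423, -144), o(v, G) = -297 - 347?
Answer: -562557253/594754965 ≈ -0.94586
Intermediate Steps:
o(v, G) = -644
N = -1288 (N = 2*(-644) = -1288)
c = -1288
-292583/315855 + c/(((197 + 48)*269)) = -292583/315855 - 1288*1/(269*(197 + 48)) = -292583*1/315855 - 1288/(245*269) = -292583/315855 - 1288/65905 = -292583/315855 - 1288*1/65905 = -292583/315855 - 184/9415 = -562557253/594754965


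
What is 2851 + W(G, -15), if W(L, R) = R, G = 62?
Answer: 2836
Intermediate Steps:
2851 + W(G, -15) = 2851 - 15 = 2836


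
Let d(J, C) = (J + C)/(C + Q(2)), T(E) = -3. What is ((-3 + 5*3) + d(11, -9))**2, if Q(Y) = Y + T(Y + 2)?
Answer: 3481/25 ≈ 139.24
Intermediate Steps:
Q(Y) = -3 + Y (Q(Y) = Y - 3 = -3 + Y)
d(J, C) = (C + J)/(-1 + C) (d(J, C) = (J + C)/(C + (-3 + 2)) = (C + J)/(C - 1) = (C + J)/(-1 + C))
((-3 + 5*3) + d(11, -9))**2 = ((-3 + 5*3) + (-9 + 11)/(-1 - 9))**2 = ((-3 + 15) + 2/(-10))**2 = (12 - 1/10*2)**2 = (12 - 1/5)**2 = (59/5)**2 = 3481/25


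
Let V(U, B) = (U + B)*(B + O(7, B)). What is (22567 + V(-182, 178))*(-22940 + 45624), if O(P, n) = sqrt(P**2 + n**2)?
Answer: 495758820 - 90736*sqrt(31733) ≈ 4.7960e+8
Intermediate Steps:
V(U, B) = (B + U)*(B + sqrt(49 + B**2)) (V(U, B) = (U + B)*(B + sqrt(7**2 + B**2)) = (B + U)*(B + sqrt(49 + B**2)))
(22567 + V(-182, 178))*(-22940 + 45624) = (22567 + (178**2 + 178*(-182) + 178*sqrt(49 + 178**2) - 182*sqrt(49 + 178**2)))*(-22940 + 45624) = (22567 + (31684 - 32396 + 178*sqrt(49 + 31684) - 182*sqrt(49 + 31684)))*22684 = (22567 + (31684 - 32396 + 178*sqrt(31733) - 182*sqrt(31733)))*22684 = (22567 + (-712 - 4*sqrt(31733)))*22684 = (21855 - 4*sqrt(31733))*22684 = 495758820 - 90736*sqrt(31733)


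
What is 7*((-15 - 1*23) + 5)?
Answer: -231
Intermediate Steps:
7*((-15 - 1*23) + 5) = 7*((-15 - 23) + 5) = 7*(-38 + 5) = 7*(-33) = -231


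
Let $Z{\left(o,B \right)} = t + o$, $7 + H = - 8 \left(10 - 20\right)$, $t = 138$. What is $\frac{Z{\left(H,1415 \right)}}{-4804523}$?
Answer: $- \frac{211}{4804523} \approx -4.3917 \cdot 10^{-5}$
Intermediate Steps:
$H = 73$ ($H = -7 - 8 \left(10 - 20\right) = -7 - -80 = -7 + 80 = 73$)
$Z{\left(o,B \right)} = 138 + o$
$\frac{Z{\left(H,1415 \right)}}{-4804523} = \frac{138 + 73}{-4804523} = 211 \left(- \frac{1}{4804523}\right) = - \frac{211}{4804523}$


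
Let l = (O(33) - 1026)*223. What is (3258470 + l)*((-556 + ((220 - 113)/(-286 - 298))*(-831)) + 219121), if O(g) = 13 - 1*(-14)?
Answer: 387751729192761/584 ≈ 6.6396e+11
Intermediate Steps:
O(g) = 27 (O(g) = 13 + 14 = 27)
l = -222777 (l = (27 - 1026)*223 = -999*223 = -222777)
(3258470 + l)*((-556 + ((220 - 113)/(-286 - 298))*(-831)) + 219121) = (3258470 - 222777)*((-556 + ((220 - 113)/(-286 - 298))*(-831)) + 219121) = 3035693*((-556 + (107/(-584))*(-831)) + 219121) = 3035693*((-556 + (107*(-1/584))*(-831)) + 219121) = 3035693*((-556 - 107/584*(-831)) + 219121) = 3035693*((-556 + 88917/584) + 219121) = 3035693*(-235787/584 + 219121) = 3035693*(127730877/584) = 387751729192761/584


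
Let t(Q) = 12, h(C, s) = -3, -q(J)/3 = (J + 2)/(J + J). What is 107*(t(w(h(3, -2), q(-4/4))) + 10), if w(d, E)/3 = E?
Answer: 2354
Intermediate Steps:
q(J) = -3*(2 + J)/(2*J) (q(J) = -3*(J + 2)/(J + J) = -3*(2 + J)/(2*J))
w(d, E) = 3*E
107*(t(w(h(3, -2), q(-4/4))) + 10) = 107*(12 + 10) = 107*22 = 2354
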